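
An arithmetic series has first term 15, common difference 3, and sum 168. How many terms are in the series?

Using S = n/2 × [2a + (n-1)d]
168 = n/2 × [2(15) + (n-1)(3)]
168 = n/2 × [30 + 3n - 3]
336 = n × [27 + 3n]
3n² + (27)n - 336 = 0
Discriminant: Δ = (27)² - 4(3)(-336) = 729 + 4032 = 4761
√Δ = 69
n = [-(27) + √Δ] / (2·3) = (-27 + 69) / 6 = 42 / 6 = 7
(The negative root is discarded since n must be a positive integer.)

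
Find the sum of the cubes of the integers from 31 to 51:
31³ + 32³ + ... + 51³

Use ∑_{k=1}^{n} k³ = [n(n+1)/2]², then subtract the first 30 terms.
∑_{k=1}^{51} k³ = [51×52/2]² = 1326² = 1758276
∑_{k=1}^{30} k³ = [30×31/2]² = 465² = 216225
∑_{k=31}^{51} k³ = 1758276 - 216225 = 1542051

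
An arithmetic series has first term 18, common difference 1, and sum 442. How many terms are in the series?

Using S = n/2 × [2a + (n-1)d]
442 = n/2 × [2(18) + (n-1)(1)]
442 = n/2 × [36 + 1n - 1]
884 = n × [35 + 1n]
1n² + (35)n - 884 = 0
Discriminant: Δ = (35)² - 4(1)(-884) = 1225 + 3536 = 4761
√Δ = 69
n = [-(35) + √Δ] / (2·1) = (-35 + 69) / 2 = 34 / 2 = 17
(The negative root is discarded since n must be a positive integer.)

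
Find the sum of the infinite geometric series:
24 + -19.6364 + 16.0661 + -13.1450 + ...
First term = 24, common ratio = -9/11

For |r| < 1, S = a / (1 - r)
S = 24 / (1 - (-9/11))
S = 24 / (20/11)
S = 66/5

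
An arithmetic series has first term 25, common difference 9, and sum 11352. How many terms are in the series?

Using S = n/2 × [2a + (n-1)d]
11352 = n/2 × [2(25) + (n-1)(9)]
11352 = n/2 × [50 + 9n - 9]
22704 = n × [41 + 9n]
9n² + (41)n - 22704 = 0
Discriminant: Δ = (41)² - 4(9)(-22704) = 1681 + 817344 = 819025
√Δ = 905
n = [-(41) + √Δ] / (2·9) = (-41 + 905) / 18 = 864 / 18 = 48
(The negative root is discarded since n must be a positive integer.)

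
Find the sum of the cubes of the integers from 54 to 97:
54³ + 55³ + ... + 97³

Use ∑_{k=1}^{n} k³ = [n(n+1)/2]², then subtract the first 53 terms.
∑_{k=1}^{97} k³ = [97×98/2]² = 4753² = 22591009
∑_{k=1}^{53} k³ = [53×54/2]² = 1431² = 2047761
∑_{k=54}^{97} k³ = 22591009 - 2047761 = 20543248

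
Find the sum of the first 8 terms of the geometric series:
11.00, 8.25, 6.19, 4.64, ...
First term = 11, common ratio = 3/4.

Sₙ = a(1 - rⁿ) / (1 - r)
S_8 = 11(1 - (3/4)^8) / (1 - (3/4))
S_8 = 11(1 - (6561/65536)) / (1/4)
S_8 = 648725/16384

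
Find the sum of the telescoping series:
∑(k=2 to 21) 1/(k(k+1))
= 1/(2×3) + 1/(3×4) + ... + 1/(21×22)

Partial fractions: 1/(k(k+1)) = 1/k - 1/(k+1)
The series telescopes:
= (1/2 - 1/3) + (1/3 - 1/4) + ... + (1/21 - 1/22)
= 1/2 - 1/22
= 5/11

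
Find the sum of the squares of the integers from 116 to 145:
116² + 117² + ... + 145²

Use ∑_{k=1}^{n} k² = n(n+1)(2n+1)/6, then subtract the first 115 terms.
∑_{k=1}^{145} k² = 145×146×291/6 = 1026745
∑_{k=1}^{115} k² = 115×116×231/6 = 513590
∑_{k=116}^{145} k² = 1026745 - 513590 = 513155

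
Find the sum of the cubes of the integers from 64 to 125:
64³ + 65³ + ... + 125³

Use ∑_{k=1}^{n} k³ = [n(n+1)/2]², then subtract the first 63 terms.
∑_{k=1}^{125} k³ = [125×126/2]² = 7875² = 62015625
∑_{k=1}^{63} k³ = [63×64/2]² = 2016² = 4064256
∑_{k=64}^{125} k³ = 62015625 - 4064256 = 57951369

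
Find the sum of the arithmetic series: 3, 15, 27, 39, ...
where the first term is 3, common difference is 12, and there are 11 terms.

Sₙ = n/2 × (first + last)
Last term = a + (n-1)d = 3 + (11-1)×12 = 123
S_11 = 11/2 × (3 + 123)
S_11 = 11/2 × 126 = 693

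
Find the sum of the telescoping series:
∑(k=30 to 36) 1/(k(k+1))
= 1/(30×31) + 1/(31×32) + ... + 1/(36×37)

Partial fractions: 1/(k(k+1)) = 1/k - 1/(k+1)
The series telescopes:
= (1/30 - 1/31) + (1/31 - 1/32) + ... + (1/36 - 1/37)
= 1/30 - 1/37
= 7/1110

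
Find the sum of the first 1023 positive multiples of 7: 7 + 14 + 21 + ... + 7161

Factor out 7: = 7(1 + 2 + ... + 1023) = 7 × n(n+1)/2
= 7 × 1023×1024/2
= 7 × 523776
= 3666432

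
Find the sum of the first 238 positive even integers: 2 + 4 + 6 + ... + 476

Sum of first n even numbers = n(n+1)
= 238×239
= 56882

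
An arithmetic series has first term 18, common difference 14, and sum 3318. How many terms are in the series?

Using S = n/2 × [2a + (n-1)d]
3318 = n/2 × [2(18) + (n-1)(14)]
3318 = n/2 × [36 + 14n - 14]
6636 = n × [22 + 14n]
14n² + (22)n - 6636 = 0
Discriminant: Δ = (22)² - 4(14)(-6636) = 484 + 371616 = 372100
√Δ = 610
n = [-(22) + √Δ] / (2·14) = (-22 + 610) / 28 = 588 / 28 = 21
(The negative root is discarded since n must be a positive integer.)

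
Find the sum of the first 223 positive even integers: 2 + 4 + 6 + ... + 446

Sum of first n even numbers = n(n+1)
= 223×224
= 49952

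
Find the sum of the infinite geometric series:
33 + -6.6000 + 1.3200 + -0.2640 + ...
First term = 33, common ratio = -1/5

For |r| < 1, S = a / (1 - r)
S = 33 / (1 - (-1/5))
S = 33 / (6/5)
S = 55/2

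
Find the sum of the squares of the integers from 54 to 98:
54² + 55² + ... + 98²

Use ∑_{k=1}^{n} k² = n(n+1)(2n+1)/6, then subtract the first 53 terms.
∑_{k=1}^{98} k² = 98×99×197/6 = 318549
∑_{k=1}^{53} k² = 53×54×107/6 = 51039
∑_{k=54}^{98} k² = 318549 - 51039 = 267510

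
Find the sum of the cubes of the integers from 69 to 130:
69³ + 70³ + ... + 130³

Use ∑_{k=1}^{n} k³ = [n(n+1)/2]², then subtract the first 68 terms.
∑_{k=1}^{130} k³ = [130×131/2]² = 8515² = 72505225
∑_{k=1}^{68} k³ = [68×69/2]² = 2346² = 5503716
∑_{k=69}^{130} k³ = 72505225 - 5503716 = 67001509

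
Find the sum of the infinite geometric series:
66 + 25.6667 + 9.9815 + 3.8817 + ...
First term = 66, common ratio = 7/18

For |r| < 1, S = a / (1 - r)
S = 66 / (1 - (7/18))
S = 66 / (11/18)
S = 108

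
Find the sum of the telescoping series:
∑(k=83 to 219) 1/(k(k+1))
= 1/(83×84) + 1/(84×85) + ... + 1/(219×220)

Partial fractions: 1/(k(k+1)) = 1/k - 1/(k+1)
The series telescopes:
= (1/83 - 1/84) + (1/84 - 1/85) + ... + (1/219 - 1/220)
= 1/83 - 1/220
= 137/18260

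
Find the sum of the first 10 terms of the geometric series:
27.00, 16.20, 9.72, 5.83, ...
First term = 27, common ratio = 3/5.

Sₙ = a(1 - rⁿ) / (1 - r)
S_10 = 27(1 - (3/5)^10) / (1 - (3/5))
S_10 = 27(1 - (59049/9765625)) / (2/5)
S_10 = 131038776/1953125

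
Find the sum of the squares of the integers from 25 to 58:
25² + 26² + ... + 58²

Use ∑_{k=1}^{n} k² = n(n+1)(2n+1)/6, then subtract the first 24 terms.
∑_{k=1}^{58} k² = 58×59×117/6 = 66729
∑_{k=1}^{24} k² = 24×25×49/6 = 4900
∑_{k=25}^{58} k² = 66729 - 4900 = 61829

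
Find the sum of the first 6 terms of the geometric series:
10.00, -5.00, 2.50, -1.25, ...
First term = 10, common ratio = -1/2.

Sₙ = a(1 - rⁿ) / (1 - r)
S_6 = 10(1 - (-1/2)^6) / (1 - (-1/2))
S_6 = 10(1 - (1/64)) / (3/2)
S_6 = 105/16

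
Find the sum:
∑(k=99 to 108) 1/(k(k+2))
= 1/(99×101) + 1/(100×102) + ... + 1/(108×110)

Partial fractions: 1/(k(k+2)) = (1/2)[1/k - 1/(k+2)]
Telescoping leaves the first two and last two terms:
= (1/2)[1/99 + 1/100 - 1/109 - 1/110]
= 1981/2158200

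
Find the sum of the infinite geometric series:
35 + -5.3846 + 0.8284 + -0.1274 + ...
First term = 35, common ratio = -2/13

For |r| < 1, S = a / (1 - r)
S = 35 / (1 - (-2/13))
S = 35 / (15/13)
S = 91/3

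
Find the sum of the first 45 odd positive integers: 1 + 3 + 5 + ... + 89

Sum of first n odd numbers = n²
= 45²
= 2025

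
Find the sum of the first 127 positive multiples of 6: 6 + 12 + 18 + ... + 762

Factor out 6: = 6(1 + 2 + ... + 127) = 6 × n(n+1)/2
= 6 × 127×128/2
= 6 × 8128
= 48768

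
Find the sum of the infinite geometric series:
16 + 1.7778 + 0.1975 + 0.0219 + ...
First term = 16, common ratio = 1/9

For |r| < 1, S = a / (1 - r)
S = 16 / (1 - (1/9))
S = 16 / (8/9)
S = 18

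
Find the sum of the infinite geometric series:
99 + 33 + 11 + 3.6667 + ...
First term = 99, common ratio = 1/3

For |r| < 1, S = a / (1 - r)
S = 99 / (1 - (1/3))
S = 99 / (2/3)
S = 297/2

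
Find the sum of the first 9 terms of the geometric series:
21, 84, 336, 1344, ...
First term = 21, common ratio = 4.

Sₙ = a(1 - rⁿ) / (1 - r)
S_9 = 21(1 - 4^9) / (1 - 4)
S_9 = 21(1 - 262144) / (-3)
S_9 = 1835001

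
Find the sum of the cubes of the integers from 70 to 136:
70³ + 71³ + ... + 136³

Use ∑_{k=1}^{n} k³ = [n(n+1)/2]², then subtract the first 69 terms.
∑_{k=1}^{136} k³ = [136×137/2]² = 9316² = 86787856
∑_{k=1}^{69} k³ = [69×70/2]² = 2415² = 5832225
∑_{k=70}^{136} k³ = 86787856 - 5832225 = 80955631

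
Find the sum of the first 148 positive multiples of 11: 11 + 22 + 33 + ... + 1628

Factor out 11: = 11(1 + 2 + ... + 148) = 11 × n(n+1)/2
= 11 × 148×149/2
= 11 × 11026
= 121286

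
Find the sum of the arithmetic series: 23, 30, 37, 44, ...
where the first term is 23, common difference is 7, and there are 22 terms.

Sₙ = n/2 × (first + last)
Last term = a + (n-1)d = 23 + (22-1)×7 = 170
S_22 = 22/2 × (23 + 170)
S_22 = 22/2 × 193 = 2123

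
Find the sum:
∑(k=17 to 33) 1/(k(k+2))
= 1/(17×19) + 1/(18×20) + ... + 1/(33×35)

Partial fractions: 1/(k(k+2)) = (1/2)[1/k - 1/(k+2)]
Telescoping leaves the first two and last two terms:
= (1/2)[1/17 + 1/18 - 1/34 - 1/35]
= 151/5355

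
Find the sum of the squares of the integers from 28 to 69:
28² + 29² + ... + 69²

Use ∑_{k=1}^{n} k² = n(n+1)(2n+1)/6, then subtract the first 27 terms.
∑_{k=1}^{69} k² = 69×70×139/6 = 111895
∑_{k=1}^{27} k² = 27×28×55/6 = 6930
∑_{k=28}^{69} k² = 111895 - 6930 = 104965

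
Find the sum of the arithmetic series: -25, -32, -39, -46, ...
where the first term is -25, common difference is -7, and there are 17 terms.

Sₙ = n/2 × (first + last)
Last term = a + (n-1)d = -25 + (17-1)×(-7) = -137
S_17 = 17/2 × (-25 + (-137))
S_17 = 17/2 × (-162) = -1377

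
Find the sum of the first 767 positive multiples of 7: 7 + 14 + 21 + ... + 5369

Factor out 7: = 7(1 + 2 + ... + 767) = 7 × n(n+1)/2
= 7 × 767×768/2
= 7 × 294528
= 2061696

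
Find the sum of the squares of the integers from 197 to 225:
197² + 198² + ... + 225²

Use ∑_{k=1}^{n} k² = n(n+1)(2n+1)/6, then subtract the first 196 terms.
∑_{k=1}^{225} k² = 225×226×451/6 = 3822225
∑_{k=1}^{196} k² = 196×197×393/6 = 2529086
∑_{k=197}^{225} k² = 3822225 - 2529086 = 1293139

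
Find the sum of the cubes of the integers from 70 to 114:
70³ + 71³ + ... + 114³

Use ∑_{k=1}^{n} k³ = [n(n+1)/2]², then subtract the first 69 terms.
∑_{k=1}^{114} k³ = [114×115/2]² = 6555² = 42968025
∑_{k=1}^{69} k³ = [69×70/2]² = 2415² = 5832225
∑_{k=70}^{114} k³ = 42968025 - 5832225 = 37135800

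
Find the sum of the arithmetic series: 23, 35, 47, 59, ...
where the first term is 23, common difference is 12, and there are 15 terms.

Sₙ = n/2 × (first + last)
Last term = a + (n-1)d = 23 + (15-1)×12 = 191
S_15 = 15/2 × (23 + 191)
S_15 = 15/2 × 214 = 1605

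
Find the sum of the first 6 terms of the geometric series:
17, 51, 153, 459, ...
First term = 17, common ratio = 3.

Sₙ = a(1 - rⁿ) / (1 - r)
S_6 = 17(1 - 3^6) / (1 - 3)
S_6 = 17(1 - 729) / (-2)
S_6 = 6188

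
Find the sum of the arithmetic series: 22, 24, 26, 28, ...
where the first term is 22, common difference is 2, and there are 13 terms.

Sₙ = n/2 × (first + last)
Last term = a + (n-1)d = 22 + (13-1)×2 = 46
S_13 = 13/2 × (22 + 46)
S_13 = 13/2 × 68 = 442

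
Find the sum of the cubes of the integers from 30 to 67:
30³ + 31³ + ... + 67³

Use ∑_{k=1}^{n} k³ = [n(n+1)/2]², then subtract the first 29 terms.
∑_{k=1}^{67} k³ = [67×68/2]² = 2278² = 5189284
∑_{k=1}^{29} k³ = [29×30/2]² = 435² = 189225
∑_{k=30}^{67} k³ = 5189284 - 189225 = 5000059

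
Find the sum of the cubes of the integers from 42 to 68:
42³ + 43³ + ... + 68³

Use ∑_{k=1}^{n} k³ = [n(n+1)/2]², then subtract the first 41 terms.
∑_{k=1}^{68} k³ = [68×69/2]² = 2346² = 5503716
∑_{k=1}^{41} k³ = [41×42/2]² = 861² = 741321
∑_{k=42}^{68} k³ = 5503716 - 741321 = 4762395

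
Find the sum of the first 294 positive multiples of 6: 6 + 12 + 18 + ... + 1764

Factor out 6: = 6(1 + 2 + ... + 294) = 6 × n(n+1)/2
= 6 × 294×295/2
= 6 × 43365
= 260190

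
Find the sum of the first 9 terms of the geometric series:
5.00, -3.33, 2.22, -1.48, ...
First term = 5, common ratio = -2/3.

Sₙ = a(1 - rⁿ) / (1 - r)
S_9 = 5(1 - (-2/3)^9) / (1 - (-2/3))
S_9 = 5(1 - (-512/19683)) / (5/3)
S_9 = 20195/6561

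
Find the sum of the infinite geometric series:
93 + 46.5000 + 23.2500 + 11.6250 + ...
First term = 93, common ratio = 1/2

For |r| < 1, S = a / (1 - r)
S = 93 / (1 - (1/2))
S = 93 / (1/2)
S = 186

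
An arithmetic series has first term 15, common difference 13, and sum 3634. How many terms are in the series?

Using S = n/2 × [2a + (n-1)d]
3634 = n/2 × [2(15) + (n-1)(13)]
3634 = n/2 × [30 + 13n - 13]
7268 = n × [17 + 13n]
13n² + (17)n - 7268 = 0
Discriminant: Δ = (17)² - 4(13)(-7268) = 289 + 377936 = 378225
√Δ = 615
n = [-(17) + √Δ] / (2·13) = (-17 + 615) / 26 = 598 / 26 = 23
(The negative root is discarded since n must be a positive integer.)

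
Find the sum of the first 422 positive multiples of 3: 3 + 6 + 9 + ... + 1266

Factor out 3: = 3(1 + 2 + ... + 422) = 3 × n(n+1)/2
= 3 × 422×423/2
= 3 × 89253
= 267759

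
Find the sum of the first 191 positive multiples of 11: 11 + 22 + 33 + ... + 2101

Factor out 11: = 11(1 + 2 + ... + 191) = 11 × n(n+1)/2
= 11 × 191×192/2
= 11 × 18336
= 201696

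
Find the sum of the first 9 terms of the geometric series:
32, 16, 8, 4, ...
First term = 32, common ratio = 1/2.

Sₙ = a(1 - rⁿ) / (1 - r)
S_9 = 32(1 - (1/2)^9) / (1 - (1/2))
S_9 = 32(1 - (1/512)) / (1/2)
S_9 = 511/8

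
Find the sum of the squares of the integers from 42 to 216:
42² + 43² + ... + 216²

Use ∑_{k=1}^{n} k² = n(n+1)(2n+1)/6, then subtract the first 41 terms.
∑_{k=1}^{216} k² = 216×217×433/6 = 3382596
∑_{k=1}^{41} k² = 41×42×83/6 = 23821
∑_{k=42}^{216} k² = 3382596 - 23821 = 3358775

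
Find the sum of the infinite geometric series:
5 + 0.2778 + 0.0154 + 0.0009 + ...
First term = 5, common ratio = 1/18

For |r| < 1, S = a / (1 - r)
S = 5 / (1 - (1/18))
S = 5 / (17/18)
S = 90/17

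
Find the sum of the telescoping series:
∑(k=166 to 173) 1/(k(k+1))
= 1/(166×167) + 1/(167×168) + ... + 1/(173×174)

Partial fractions: 1/(k(k+1)) = 1/k - 1/(k+1)
The series telescopes:
= (1/166 - 1/167) + (1/167 - 1/168) + ... + (1/173 - 1/174)
= 1/166 - 1/174
= 2/7221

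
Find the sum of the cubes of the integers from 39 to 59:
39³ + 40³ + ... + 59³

Use ∑_{k=1}^{n} k³ = [n(n+1)/2]², then subtract the first 38 terms.
∑_{k=1}^{59} k³ = [59×60/2]² = 1770² = 3132900
∑_{k=1}^{38} k³ = [38×39/2]² = 741² = 549081
∑_{k=39}^{59} k³ = 3132900 - 549081 = 2583819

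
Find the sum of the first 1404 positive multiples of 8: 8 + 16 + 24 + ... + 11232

Factor out 8: = 8(1 + 2 + ... + 1404) = 8 × n(n+1)/2
= 8 × 1404×1405/2
= 8 × 986310
= 7890480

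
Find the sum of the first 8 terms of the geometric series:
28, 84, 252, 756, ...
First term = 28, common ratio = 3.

Sₙ = a(1 - rⁿ) / (1 - r)
S_8 = 28(1 - 3^8) / (1 - 3)
S_8 = 28(1 - 6561) / (-2)
S_8 = 91840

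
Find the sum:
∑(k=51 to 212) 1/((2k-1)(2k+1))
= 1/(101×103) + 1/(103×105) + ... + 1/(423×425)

Partial fractions: 1/((2k-1)(2k+1)) = (1/2)[1/(2k-1) - 1/(2k+1)]
The series telescopes:
= (1/2)[1/101 - 1/425]
= 162/42925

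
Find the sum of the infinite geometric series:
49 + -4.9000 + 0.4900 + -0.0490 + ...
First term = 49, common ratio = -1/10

For |r| < 1, S = a / (1 - r)
S = 49 / (1 - (-1/10))
S = 49 / (11/10)
S = 490/11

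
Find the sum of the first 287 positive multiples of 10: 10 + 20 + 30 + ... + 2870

Factor out 10: = 10(1 + 2 + ... + 287) = 10 × n(n+1)/2
= 10 × 287×288/2
= 10 × 41328
= 413280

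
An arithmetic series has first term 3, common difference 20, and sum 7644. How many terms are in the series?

Using S = n/2 × [2a + (n-1)d]
7644 = n/2 × [2(3) + (n-1)(20)]
7644 = n/2 × [6 + 20n - 20]
15288 = n × [-14 + 20n]
20n² + (-14)n - 15288 = 0
Discriminant: Δ = (-14)² - 4(20)(-15288) = 196 + 1223040 = 1223236
√Δ = 1106
n = [-(-14) + √Δ] / (2·20) = (14 + 1106) / 40 = 1120 / 40 = 28
(The negative root is discarded since n must be a positive integer.)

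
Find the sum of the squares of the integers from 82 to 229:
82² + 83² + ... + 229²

Use ∑_{k=1}^{n} k² = n(n+1)(2n+1)/6, then subtract the first 81 terms.
∑_{k=1}^{229} k² = 229×230×459/6 = 4029255
∑_{k=1}^{81} k² = 81×82×163/6 = 180441
∑_{k=82}^{229} k² = 4029255 - 180441 = 3848814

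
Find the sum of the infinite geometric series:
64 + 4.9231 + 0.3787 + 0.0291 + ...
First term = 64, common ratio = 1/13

For |r| < 1, S = a / (1 - r)
S = 64 / (1 - (1/13))
S = 64 / (12/13)
S = 208/3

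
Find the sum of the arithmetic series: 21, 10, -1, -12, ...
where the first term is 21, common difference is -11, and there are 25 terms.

Sₙ = n/2 × (first + last)
Last term = a + (n-1)d = 21 + (25-1)×(-11) = -243
S_25 = 25/2 × (21 + (-243))
S_25 = 25/2 × (-222) = -2775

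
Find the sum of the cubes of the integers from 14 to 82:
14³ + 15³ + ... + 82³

Use ∑_{k=1}^{n} k³ = [n(n+1)/2]², then subtract the first 13 terms.
∑_{k=1}^{82} k³ = [82×83/2]² = 3403² = 11580409
∑_{k=1}^{13} k³ = [13×14/2]² = 91² = 8281
∑_{k=14}^{82} k³ = 11580409 - 8281 = 11572128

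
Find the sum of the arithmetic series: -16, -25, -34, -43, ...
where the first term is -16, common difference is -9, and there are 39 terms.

Sₙ = n/2 × (first + last)
Last term = a + (n-1)d = -16 + (39-1)×(-9) = -358
S_39 = 39/2 × (-16 + (-358))
S_39 = 39/2 × (-374) = -7293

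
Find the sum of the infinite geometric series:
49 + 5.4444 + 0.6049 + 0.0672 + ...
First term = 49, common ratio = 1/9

For |r| < 1, S = a / (1 - r)
S = 49 / (1 - (1/9))
S = 49 / (8/9)
S = 441/8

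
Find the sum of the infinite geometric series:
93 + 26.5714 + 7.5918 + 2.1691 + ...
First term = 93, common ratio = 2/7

For |r| < 1, S = a / (1 - r)
S = 93 / (1 - (2/7))
S = 93 / (5/7)
S = 651/5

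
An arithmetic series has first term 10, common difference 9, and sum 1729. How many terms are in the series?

Using S = n/2 × [2a + (n-1)d]
1729 = n/2 × [2(10) + (n-1)(9)]
1729 = n/2 × [20 + 9n - 9]
3458 = n × [11 + 9n]
9n² + (11)n - 3458 = 0
Discriminant: Δ = (11)² - 4(9)(-3458) = 121 + 124488 = 124609
√Δ = 353
n = [-(11) + √Δ] / (2·9) = (-11 + 353) / 18 = 342 / 18 = 19
(The negative root is discarded since n must be a positive integer.)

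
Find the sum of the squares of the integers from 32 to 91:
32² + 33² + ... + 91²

Use ∑_{k=1}^{n} k² = n(n+1)(2n+1)/6, then subtract the first 31 terms.
∑_{k=1}^{91} k² = 91×92×183/6 = 255346
∑_{k=1}^{31} k² = 31×32×63/6 = 10416
∑_{k=32}^{91} k² = 255346 - 10416 = 244930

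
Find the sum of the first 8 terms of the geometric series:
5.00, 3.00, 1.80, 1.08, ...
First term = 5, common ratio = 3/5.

Sₙ = a(1 - rⁿ) / (1 - r)
S_8 = 5(1 - (3/5)^8) / (1 - (3/5))
S_8 = 5(1 - (6561/390625)) / (2/5)
S_8 = 192032/15625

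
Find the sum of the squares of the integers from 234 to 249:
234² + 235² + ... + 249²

Use ∑_{k=1}^{n} k² = n(n+1)(2n+1)/6, then subtract the first 233 terms.
∑_{k=1}^{249} k² = 249×250×499/6 = 5177125
∑_{k=1}^{233} k² = 233×234×467/6 = 4243629
∑_{k=234}^{249} k² = 5177125 - 4243629 = 933496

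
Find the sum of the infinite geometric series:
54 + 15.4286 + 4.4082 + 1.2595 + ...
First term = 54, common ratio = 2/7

For |r| < 1, S = a / (1 - r)
S = 54 / (1 - (2/7))
S = 54 / (5/7)
S = 378/5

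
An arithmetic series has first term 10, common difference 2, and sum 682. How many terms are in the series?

Using S = n/2 × [2a + (n-1)d]
682 = n/2 × [2(10) + (n-1)(2)]
682 = n/2 × [20 + 2n - 2]
1364 = n × [18 + 2n]
2n² + (18)n - 1364 = 0
Discriminant: Δ = (18)² - 4(2)(-1364) = 324 + 10912 = 11236
√Δ = 106
n = [-(18) + √Δ] / (2·2) = (-18 + 106) / 4 = 88 / 4 = 22
(The negative root is discarded since n must be a positive integer.)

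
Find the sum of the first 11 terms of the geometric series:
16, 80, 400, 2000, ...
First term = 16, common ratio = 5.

Sₙ = a(1 - rⁿ) / (1 - r)
S_11 = 16(1 - 5^11) / (1 - 5)
S_11 = 16(1 - 48828125) / (-4)
S_11 = 195312496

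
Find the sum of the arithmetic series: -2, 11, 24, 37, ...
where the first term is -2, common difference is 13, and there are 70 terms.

Sₙ = n/2 × (first + last)
Last term = a + (n-1)d = -2 + (70-1)×13 = 895
S_70 = 70/2 × (-2 + 895)
S_70 = 70/2 × 893 = 31255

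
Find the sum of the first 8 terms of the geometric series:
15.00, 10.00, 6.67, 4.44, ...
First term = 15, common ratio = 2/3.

Sₙ = a(1 - rⁿ) / (1 - r)
S_8 = 15(1 - (2/3)^8) / (1 - (2/3))
S_8 = 15(1 - (256/6561)) / (1/3)
S_8 = 31525/729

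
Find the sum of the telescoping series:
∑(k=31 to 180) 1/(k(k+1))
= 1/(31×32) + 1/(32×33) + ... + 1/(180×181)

Partial fractions: 1/(k(k+1)) = 1/k - 1/(k+1)
The series telescopes:
= (1/31 - 1/32) + (1/32 - 1/33) + ... + (1/180 - 1/181)
= 1/31 - 1/181
= 150/5611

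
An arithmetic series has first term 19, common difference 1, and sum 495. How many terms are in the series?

Using S = n/2 × [2a + (n-1)d]
495 = n/2 × [2(19) + (n-1)(1)]
495 = n/2 × [38 + 1n - 1]
990 = n × [37 + 1n]
1n² + (37)n - 990 = 0
Discriminant: Δ = (37)² - 4(1)(-990) = 1369 + 3960 = 5329
√Δ = 73
n = [-(37) + √Δ] / (2·1) = (-37 + 73) / 2 = 36 / 2 = 18
(The negative root is discarded since n must be a positive integer.)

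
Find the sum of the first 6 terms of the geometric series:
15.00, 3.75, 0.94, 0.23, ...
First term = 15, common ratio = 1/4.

Sₙ = a(1 - rⁿ) / (1 - r)
S_6 = 15(1 - (1/4)^6) / (1 - (1/4))
S_6 = 15(1 - (1/4096)) / (3/4)
S_6 = 20475/1024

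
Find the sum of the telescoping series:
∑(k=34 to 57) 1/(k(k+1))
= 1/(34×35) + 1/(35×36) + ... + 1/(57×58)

Partial fractions: 1/(k(k+1)) = 1/k - 1/(k+1)
The series telescopes:
= (1/34 - 1/35) + (1/35 - 1/36) + ... + (1/57 - 1/58)
= 1/34 - 1/58
= 6/493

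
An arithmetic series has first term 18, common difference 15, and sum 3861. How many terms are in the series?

Using S = n/2 × [2a + (n-1)d]
3861 = n/2 × [2(18) + (n-1)(15)]
3861 = n/2 × [36 + 15n - 15]
7722 = n × [21 + 15n]
15n² + (21)n - 7722 = 0
Discriminant: Δ = (21)² - 4(15)(-7722) = 441 + 463320 = 463761
√Δ = 681
n = [-(21) + √Δ] / (2·15) = (-21 + 681) / 30 = 660 / 30 = 22
(The negative root is discarded since n must be a positive integer.)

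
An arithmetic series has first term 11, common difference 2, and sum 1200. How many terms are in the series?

Using S = n/2 × [2a + (n-1)d]
1200 = n/2 × [2(11) + (n-1)(2)]
1200 = n/2 × [22 + 2n - 2]
2400 = n × [20 + 2n]
2n² + (20)n - 2400 = 0
Discriminant: Δ = (20)² - 4(2)(-2400) = 400 + 19200 = 19600
√Δ = 140
n = [-(20) + √Δ] / (2·2) = (-20 + 140) / 4 = 120 / 4 = 30
(The negative root is discarded since n must be a positive integer.)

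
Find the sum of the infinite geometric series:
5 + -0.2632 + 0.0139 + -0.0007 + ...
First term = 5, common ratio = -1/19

For |r| < 1, S = a / (1 - r)
S = 5 / (1 - (-1/19))
S = 5 / (20/19)
S = 19/4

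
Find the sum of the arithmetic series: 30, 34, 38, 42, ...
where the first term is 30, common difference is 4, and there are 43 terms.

Sₙ = n/2 × (first + last)
Last term = a + (n-1)d = 30 + (43-1)×4 = 198
S_43 = 43/2 × (30 + 198)
S_43 = 43/2 × 228 = 4902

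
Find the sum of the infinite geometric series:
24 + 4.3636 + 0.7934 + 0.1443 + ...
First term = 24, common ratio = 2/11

For |r| < 1, S = a / (1 - r)
S = 24 / (1 - (2/11))
S = 24 / (9/11)
S = 88/3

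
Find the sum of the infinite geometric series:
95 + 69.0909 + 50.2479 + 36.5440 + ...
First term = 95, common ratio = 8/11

For |r| < 1, S = a / (1 - r)
S = 95 / (1 - (8/11))
S = 95 / (3/11)
S = 1045/3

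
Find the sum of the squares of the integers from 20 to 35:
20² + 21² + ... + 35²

Use ∑_{k=1}^{n} k² = n(n+1)(2n+1)/6, then subtract the first 19 terms.
∑_{k=1}^{35} k² = 35×36×71/6 = 14910
∑_{k=1}^{19} k² = 19×20×39/6 = 2470
∑_{k=20}^{35} k² = 14910 - 2470 = 12440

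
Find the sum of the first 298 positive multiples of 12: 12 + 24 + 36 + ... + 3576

Factor out 12: = 12(1 + 2 + ... + 298) = 12 × n(n+1)/2
= 12 × 298×299/2
= 12 × 44551
= 534612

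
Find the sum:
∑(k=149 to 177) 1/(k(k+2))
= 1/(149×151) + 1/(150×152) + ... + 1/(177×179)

Partial fractions: 1/(k(k+2)) = (1/2)[1/k - 1/(k+2)]
Telescoping leaves the first two and last two terms:
= (1/2)[1/149 + 1/150 - 1/178 - 1/179]
= 386947/356057850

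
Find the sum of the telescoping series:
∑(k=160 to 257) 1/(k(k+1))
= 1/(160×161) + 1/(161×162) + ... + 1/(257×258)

Partial fractions: 1/(k(k+1)) = 1/k - 1/(k+1)
The series telescopes:
= (1/160 - 1/161) + (1/161 - 1/162) + ... + (1/257 - 1/258)
= 1/160 - 1/258
= 49/20640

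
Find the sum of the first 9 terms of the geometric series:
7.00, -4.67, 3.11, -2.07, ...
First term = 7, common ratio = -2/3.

Sₙ = a(1 - rⁿ) / (1 - r)
S_9 = 7(1 - (-2/3)^9) / (1 - (-2/3))
S_9 = 7(1 - (-512/19683)) / (5/3)
S_9 = 28273/6561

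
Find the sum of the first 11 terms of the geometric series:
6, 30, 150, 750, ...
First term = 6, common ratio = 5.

Sₙ = a(1 - rⁿ) / (1 - r)
S_11 = 6(1 - 5^11) / (1 - 5)
S_11 = 6(1 - 48828125) / (-4)
S_11 = 73242186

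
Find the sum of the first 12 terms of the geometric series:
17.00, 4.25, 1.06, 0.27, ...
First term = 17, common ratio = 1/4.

Sₙ = a(1 - rⁿ) / (1 - r)
S_12 = 17(1 - (1/4)^12) / (1 - (1/4))
S_12 = 17(1 - (1/16777216)) / (3/4)
S_12 = 95070885/4194304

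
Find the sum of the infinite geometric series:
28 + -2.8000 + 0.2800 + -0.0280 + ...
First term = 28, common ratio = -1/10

For |r| < 1, S = a / (1 - r)
S = 28 / (1 - (-1/10))
S = 28 / (11/10)
S = 280/11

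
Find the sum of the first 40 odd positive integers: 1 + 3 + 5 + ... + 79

Sum of first n odd numbers = n²
= 40²
= 1600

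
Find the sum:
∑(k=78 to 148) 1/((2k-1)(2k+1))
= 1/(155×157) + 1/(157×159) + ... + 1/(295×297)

Partial fractions: 1/((2k-1)(2k+1)) = (1/2)[1/(2k-1) - 1/(2k+1)]
The series telescopes:
= (1/2)[1/155 - 1/297]
= 71/46035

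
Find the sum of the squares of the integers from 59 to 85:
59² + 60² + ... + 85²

Use ∑_{k=1}^{n} k² = n(n+1)(2n+1)/6, then subtract the first 58 terms.
∑_{k=1}^{85} k² = 85×86×171/6 = 208335
∑_{k=1}^{58} k² = 58×59×117/6 = 66729
∑_{k=59}^{85} k² = 208335 - 66729 = 141606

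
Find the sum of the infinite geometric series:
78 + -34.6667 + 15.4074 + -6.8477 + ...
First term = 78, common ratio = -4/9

For |r| < 1, S = a / (1 - r)
S = 78 / (1 - (-4/9))
S = 78 / (13/9)
S = 54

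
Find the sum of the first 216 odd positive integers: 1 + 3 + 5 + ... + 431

Sum of first n odd numbers = n²
= 216²
= 46656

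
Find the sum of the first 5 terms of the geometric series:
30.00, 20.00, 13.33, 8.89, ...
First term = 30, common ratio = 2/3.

Sₙ = a(1 - rⁿ) / (1 - r)
S_5 = 30(1 - (2/3)^5) / (1 - (2/3))
S_5 = 30(1 - (32/243)) / (1/3)
S_5 = 2110/27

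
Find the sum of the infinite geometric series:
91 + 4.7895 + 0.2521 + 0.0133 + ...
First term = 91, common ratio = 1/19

For |r| < 1, S = a / (1 - r)
S = 91 / (1 - (1/19))
S = 91 / (18/19)
S = 1729/18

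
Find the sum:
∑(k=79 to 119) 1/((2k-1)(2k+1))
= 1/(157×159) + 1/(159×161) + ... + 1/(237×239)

Partial fractions: 1/((2k-1)(2k+1)) = (1/2)[1/(2k-1) - 1/(2k+1)]
The series telescopes:
= (1/2)[1/157 - 1/239]
= 41/37523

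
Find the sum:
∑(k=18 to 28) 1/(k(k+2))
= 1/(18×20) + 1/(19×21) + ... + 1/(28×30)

Partial fractions: 1/(k(k+2)) = (1/2)[1/k - 1/(k+2)]
Telescoping leaves the first two and last two terms:
= (1/2)[1/18 + 1/19 - 1/29 - 1/30]
= 1001/49590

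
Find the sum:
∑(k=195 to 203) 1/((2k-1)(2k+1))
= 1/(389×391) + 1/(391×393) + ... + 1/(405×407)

Partial fractions: 1/((2k-1)(2k+1)) = (1/2)[1/(2k-1) - 1/(2k+1)]
The series telescopes:
= (1/2)[1/389 - 1/407]
= 9/158323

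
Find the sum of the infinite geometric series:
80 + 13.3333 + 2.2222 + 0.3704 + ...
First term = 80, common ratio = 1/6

For |r| < 1, S = a / (1 - r)
S = 80 / (1 - (1/6))
S = 80 / (5/6)
S = 96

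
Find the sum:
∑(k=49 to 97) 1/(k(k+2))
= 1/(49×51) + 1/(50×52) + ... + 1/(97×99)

Partial fractions: 1/(k(k+2)) = (1/2)[1/k - 1/(k+2)]
Telescoping leaves the first two and last two terms:
= (1/2)[1/49 + 1/50 - 1/98 - 1/99]
= 1219/121275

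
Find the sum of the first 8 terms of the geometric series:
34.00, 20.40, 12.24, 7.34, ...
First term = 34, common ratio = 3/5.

Sₙ = a(1 - rⁿ) / (1 - r)
S_8 = 34(1 - (3/5)^8) / (1 - (3/5))
S_8 = 34(1 - (6561/390625)) / (2/5)
S_8 = 6529088/78125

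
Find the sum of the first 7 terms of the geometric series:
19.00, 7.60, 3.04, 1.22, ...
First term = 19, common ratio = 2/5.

Sₙ = a(1 - rⁿ) / (1 - r)
S_7 = 19(1 - (2/5)^7) / (1 - (2/5))
S_7 = 19(1 - (128/78125)) / (3/5)
S_7 = 493981/15625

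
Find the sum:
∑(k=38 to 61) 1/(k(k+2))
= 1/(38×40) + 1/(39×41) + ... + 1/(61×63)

Partial fractions: 1/(k(k+2)) = (1/2)[1/k - 1/(k+2)]
Telescoping leaves the first two and last two terms:
= (1/2)[1/38 + 1/39 - 1/62 - 1/63]
= 4813/482391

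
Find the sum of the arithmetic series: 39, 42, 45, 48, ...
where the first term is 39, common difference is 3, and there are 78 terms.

Sₙ = n/2 × (first + last)
Last term = a + (n-1)d = 39 + (78-1)×3 = 270
S_78 = 78/2 × (39 + 270)
S_78 = 78/2 × 309 = 12051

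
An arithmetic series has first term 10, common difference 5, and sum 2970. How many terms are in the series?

Using S = n/2 × [2a + (n-1)d]
2970 = n/2 × [2(10) + (n-1)(5)]
2970 = n/2 × [20 + 5n - 5]
5940 = n × [15 + 5n]
5n² + (15)n - 5940 = 0
Discriminant: Δ = (15)² - 4(5)(-5940) = 225 + 118800 = 119025
√Δ = 345
n = [-(15) + √Δ] / (2·5) = (-15 + 345) / 10 = 330 / 10 = 33
(The negative root is discarded since n must be a positive integer.)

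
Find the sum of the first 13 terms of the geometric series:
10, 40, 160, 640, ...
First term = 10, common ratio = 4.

Sₙ = a(1 - rⁿ) / (1 - r)
S_13 = 10(1 - 4^13) / (1 - 4)
S_13 = 10(1 - 67108864) / (-3)
S_13 = 223696210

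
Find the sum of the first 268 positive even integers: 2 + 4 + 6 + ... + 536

Sum of first n even numbers = n(n+1)
= 268×269
= 72092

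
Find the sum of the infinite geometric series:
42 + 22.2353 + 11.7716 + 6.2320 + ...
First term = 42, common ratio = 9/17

For |r| < 1, S = a / (1 - r)
S = 42 / (1 - (9/17))
S = 42 / (8/17)
S = 357/4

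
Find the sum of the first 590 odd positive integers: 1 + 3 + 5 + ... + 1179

Sum of first n odd numbers = n²
= 590²
= 348100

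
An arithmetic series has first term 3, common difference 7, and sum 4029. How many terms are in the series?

Using S = n/2 × [2a + (n-1)d]
4029 = n/2 × [2(3) + (n-1)(7)]
4029 = n/2 × [6 + 7n - 7]
8058 = n × [-1 + 7n]
7n² + (-1)n - 8058 = 0
Discriminant: Δ = (-1)² - 4(7)(-8058) = 1 + 225624 = 225625
√Δ = 475
n = [-(-1) + √Δ] / (2·7) = (1 + 475) / 14 = 476 / 14 = 34
(The negative root is discarded since n must be a positive integer.)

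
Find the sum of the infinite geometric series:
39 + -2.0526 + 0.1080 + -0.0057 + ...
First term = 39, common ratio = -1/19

For |r| < 1, S = a / (1 - r)
S = 39 / (1 - (-1/19))
S = 39 / (20/19)
S = 741/20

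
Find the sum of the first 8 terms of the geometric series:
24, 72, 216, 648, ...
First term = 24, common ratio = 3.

Sₙ = a(1 - rⁿ) / (1 - r)
S_8 = 24(1 - 3^8) / (1 - 3)
S_8 = 24(1 - 6561) / (-2)
S_8 = 78720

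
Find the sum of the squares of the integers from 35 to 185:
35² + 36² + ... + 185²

Use ∑_{k=1}^{n} k² = n(n+1)(2n+1)/6, then subtract the first 34 terms.
∑_{k=1}^{185} k² = 185×186×371/6 = 2127685
∑_{k=1}^{34} k² = 34×35×69/6 = 13685
∑_{k=35}^{185} k² = 2127685 - 13685 = 2114000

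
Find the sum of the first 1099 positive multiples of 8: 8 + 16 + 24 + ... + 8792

Factor out 8: = 8(1 + 2 + ... + 1099) = 8 × n(n+1)/2
= 8 × 1099×1100/2
= 8 × 604450
= 4835600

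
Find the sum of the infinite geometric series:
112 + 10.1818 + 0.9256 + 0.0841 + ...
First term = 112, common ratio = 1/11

For |r| < 1, S = a / (1 - r)
S = 112 / (1 - (1/11))
S = 112 / (10/11)
S = 616/5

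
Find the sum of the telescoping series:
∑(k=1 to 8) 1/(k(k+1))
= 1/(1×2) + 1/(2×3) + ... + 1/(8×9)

Partial fractions: 1/(k(k+1)) = 1/k - 1/(k+1)
The series telescopes:
= (1/1 - 1/2) + (1/2 - 1/3) + ... + (1/8 - 1/9)
= 1/1 - 1/9
= 8/9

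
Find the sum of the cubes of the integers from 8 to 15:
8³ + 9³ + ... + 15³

Use ∑_{k=1}^{n} k³ = [n(n+1)/2]², then subtract the first 7 terms.
∑_{k=1}^{15} k³ = [15×16/2]² = 120² = 14400
∑_{k=1}^{7} k³ = [7×8/2]² = 28² = 784
∑_{k=8}^{15} k³ = 14400 - 784 = 13616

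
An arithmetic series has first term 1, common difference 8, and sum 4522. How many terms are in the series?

Using S = n/2 × [2a + (n-1)d]
4522 = n/2 × [2(1) + (n-1)(8)]
4522 = n/2 × [2 + 8n - 8]
9044 = n × [-6 + 8n]
8n² + (-6)n - 9044 = 0
Discriminant: Δ = (-6)² - 4(8)(-9044) = 36 + 289408 = 289444
√Δ = 538
n = [-(-6) + √Δ] / (2·8) = (6 + 538) / 16 = 544 / 16 = 34
(The negative root is discarded since n must be a positive integer.)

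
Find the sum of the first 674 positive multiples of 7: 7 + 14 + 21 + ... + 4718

Factor out 7: = 7(1 + 2 + ... + 674) = 7 × n(n+1)/2
= 7 × 674×675/2
= 7 × 227475
= 1592325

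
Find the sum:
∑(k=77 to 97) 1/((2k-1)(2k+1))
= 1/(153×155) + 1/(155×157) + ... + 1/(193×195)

Partial fractions: 1/((2k-1)(2k+1)) = (1/2)[1/(2k-1) - 1/(2k+1)]
The series telescopes:
= (1/2)[1/153 - 1/195]
= 7/9945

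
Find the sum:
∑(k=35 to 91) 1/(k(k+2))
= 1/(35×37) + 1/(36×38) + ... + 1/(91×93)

Partial fractions: 1/(k(k+2)) = (1/2)[1/k - 1/(k+2)]
Telescoping leaves the first two and last two terms:
= (1/2)[1/35 + 1/36 - 1/92 - 1/93]
= 15599/898380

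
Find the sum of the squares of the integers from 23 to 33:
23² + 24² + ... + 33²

Use ∑_{k=1}^{n} k² = n(n+1)(2n+1)/6, then subtract the first 22 terms.
∑_{k=1}^{33} k² = 33×34×67/6 = 12529
∑_{k=1}^{22} k² = 22×23×45/6 = 3795
∑_{k=23}^{33} k² = 12529 - 3795 = 8734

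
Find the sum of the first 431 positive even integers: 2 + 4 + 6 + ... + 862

Sum of first n even numbers = n(n+1)
= 431×432
= 186192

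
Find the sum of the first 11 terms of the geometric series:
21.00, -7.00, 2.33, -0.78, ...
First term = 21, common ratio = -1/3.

Sₙ = a(1 - rⁿ) / (1 - r)
S_11 = 21(1 - (-1/3)^11) / (1 - (-1/3))
S_11 = 21(1 - (-1/177147)) / (4/3)
S_11 = 310009/19683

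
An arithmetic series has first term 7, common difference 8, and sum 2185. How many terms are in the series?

Using S = n/2 × [2a + (n-1)d]
2185 = n/2 × [2(7) + (n-1)(8)]
2185 = n/2 × [14 + 8n - 8]
4370 = n × [6 + 8n]
8n² + (6)n - 4370 = 0
Discriminant: Δ = (6)² - 4(8)(-4370) = 36 + 139840 = 139876
√Δ = 374
n = [-(6) + √Δ] / (2·8) = (-6 + 374) / 16 = 368 / 16 = 23
(The negative root is discarded since n must be a positive integer.)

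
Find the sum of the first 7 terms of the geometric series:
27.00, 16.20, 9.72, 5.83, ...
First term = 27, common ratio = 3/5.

Sₙ = a(1 - rⁿ) / (1 - r)
S_7 = 27(1 - (3/5)^7) / (1 - (3/5))
S_7 = 27(1 - (2187/78125)) / (2/5)
S_7 = 1025163/15625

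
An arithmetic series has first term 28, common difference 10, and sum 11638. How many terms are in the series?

Using S = n/2 × [2a + (n-1)d]
11638 = n/2 × [2(28) + (n-1)(10)]
11638 = n/2 × [56 + 10n - 10]
23276 = n × [46 + 10n]
10n² + (46)n - 23276 = 0
Discriminant: Δ = (46)² - 4(10)(-23276) = 2116 + 931040 = 933156
√Δ = 966
n = [-(46) + √Δ] / (2·10) = (-46 + 966) / 20 = 920 / 20 = 46
(The negative root is discarded since n must be a positive integer.)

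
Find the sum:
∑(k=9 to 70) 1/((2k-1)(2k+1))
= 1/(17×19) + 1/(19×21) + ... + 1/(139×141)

Partial fractions: 1/((2k-1)(2k+1)) = (1/2)[1/(2k-1) - 1/(2k+1)]
The series telescopes:
= (1/2)[1/17 - 1/141]
= 62/2397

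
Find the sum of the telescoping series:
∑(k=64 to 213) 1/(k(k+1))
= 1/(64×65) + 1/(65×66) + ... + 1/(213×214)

Partial fractions: 1/(k(k+1)) = 1/k - 1/(k+1)
The series telescopes:
= (1/64 - 1/65) + (1/65 - 1/66) + ... + (1/213 - 1/214)
= 1/64 - 1/214
= 75/6848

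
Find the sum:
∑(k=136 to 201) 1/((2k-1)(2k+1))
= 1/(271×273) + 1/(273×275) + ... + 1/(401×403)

Partial fractions: 1/((2k-1)(2k+1)) = (1/2)[1/(2k-1) - 1/(2k+1)]
The series telescopes:
= (1/2)[1/271 - 1/403]
= 66/109213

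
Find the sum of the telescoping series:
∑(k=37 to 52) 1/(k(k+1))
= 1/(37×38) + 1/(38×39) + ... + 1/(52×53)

Partial fractions: 1/(k(k+1)) = 1/k - 1/(k+1)
The series telescopes:
= (1/37 - 1/38) + (1/38 - 1/39) + ... + (1/52 - 1/53)
= 1/37 - 1/53
= 16/1961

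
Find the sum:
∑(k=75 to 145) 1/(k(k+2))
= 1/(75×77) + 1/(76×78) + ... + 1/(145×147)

Partial fractions: 1/(k(k+2)) = (1/2)[1/k - 1/(k+2)]
Telescoping leaves the first two and last two terms:
= (1/2)[1/75 + 1/76 - 1/146 - 1/147]
= 87259/13592600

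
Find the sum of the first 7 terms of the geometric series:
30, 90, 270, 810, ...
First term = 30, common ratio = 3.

Sₙ = a(1 - rⁿ) / (1 - r)
S_7 = 30(1 - 3^7) / (1 - 3)
S_7 = 30(1 - 2187) / (-2)
S_7 = 32790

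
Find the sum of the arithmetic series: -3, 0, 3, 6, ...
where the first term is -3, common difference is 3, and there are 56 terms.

Sₙ = n/2 × (first + last)
Last term = a + (n-1)d = -3 + (56-1)×3 = 162
S_56 = 56/2 × (-3 + 162)
S_56 = 56/2 × 159 = 4452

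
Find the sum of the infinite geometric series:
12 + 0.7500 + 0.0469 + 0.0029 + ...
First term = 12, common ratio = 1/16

For |r| < 1, S = a / (1 - r)
S = 12 / (1 - (1/16))
S = 12 / (15/16)
S = 64/5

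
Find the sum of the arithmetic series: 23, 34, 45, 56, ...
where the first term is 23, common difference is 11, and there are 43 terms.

Sₙ = n/2 × (first + last)
Last term = a + (n-1)d = 23 + (43-1)×11 = 485
S_43 = 43/2 × (23 + 485)
S_43 = 43/2 × 508 = 10922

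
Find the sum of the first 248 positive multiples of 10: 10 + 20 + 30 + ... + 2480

Factor out 10: = 10(1 + 2 + ... + 248) = 10 × n(n+1)/2
= 10 × 248×249/2
= 10 × 30876
= 308760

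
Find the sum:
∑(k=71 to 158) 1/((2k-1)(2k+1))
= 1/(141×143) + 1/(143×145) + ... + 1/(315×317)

Partial fractions: 1/((2k-1)(2k+1)) = (1/2)[1/(2k-1) - 1/(2k+1)]
The series telescopes:
= (1/2)[1/141 - 1/317]
= 88/44697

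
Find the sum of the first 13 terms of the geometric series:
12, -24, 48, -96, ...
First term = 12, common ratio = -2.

Sₙ = a(1 - rⁿ) / (1 - r)
S_13 = 12(1 - (-2)^13) / (1 - (-2))
S_13 = 12(1 - (-8192)) / (3)
S_13 = 32772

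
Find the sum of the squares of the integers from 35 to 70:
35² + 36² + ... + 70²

Use ∑_{k=1}^{n} k² = n(n+1)(2n+1)/6, then subtract the first 34 terms.
∑_{k=1}^{70} k² = 70×71×141/6 = 116795
∑_{k=1}^{34} k² = 34×35×69/6 = 13685
∑_{k=35}^{70} k² = 116795 - 13685 = 103110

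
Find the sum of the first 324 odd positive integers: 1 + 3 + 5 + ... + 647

Sum of first n odd numbers = n²
= 324²
= 104976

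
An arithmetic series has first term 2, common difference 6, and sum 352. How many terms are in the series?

Using S = n/2 × [2a + (n-1)d]
352 = n/2 × [2(2) + (n-1)(6)]
352 = n/2 × [4 + 6n - 6]
704 = n × [-2 + 6n]
6n² + (-2)n - 704 = 0
Discriminant: Δ = (-2)² - 4(6)(-704) = 4 + 16896 = 16900
√Δ = 130
n = [-(-2) + √Δ] / (2·6) = (2 + 130) / 12 = 132 / 12 = 11
(The negative root is discarded since n must be a positive integer.)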